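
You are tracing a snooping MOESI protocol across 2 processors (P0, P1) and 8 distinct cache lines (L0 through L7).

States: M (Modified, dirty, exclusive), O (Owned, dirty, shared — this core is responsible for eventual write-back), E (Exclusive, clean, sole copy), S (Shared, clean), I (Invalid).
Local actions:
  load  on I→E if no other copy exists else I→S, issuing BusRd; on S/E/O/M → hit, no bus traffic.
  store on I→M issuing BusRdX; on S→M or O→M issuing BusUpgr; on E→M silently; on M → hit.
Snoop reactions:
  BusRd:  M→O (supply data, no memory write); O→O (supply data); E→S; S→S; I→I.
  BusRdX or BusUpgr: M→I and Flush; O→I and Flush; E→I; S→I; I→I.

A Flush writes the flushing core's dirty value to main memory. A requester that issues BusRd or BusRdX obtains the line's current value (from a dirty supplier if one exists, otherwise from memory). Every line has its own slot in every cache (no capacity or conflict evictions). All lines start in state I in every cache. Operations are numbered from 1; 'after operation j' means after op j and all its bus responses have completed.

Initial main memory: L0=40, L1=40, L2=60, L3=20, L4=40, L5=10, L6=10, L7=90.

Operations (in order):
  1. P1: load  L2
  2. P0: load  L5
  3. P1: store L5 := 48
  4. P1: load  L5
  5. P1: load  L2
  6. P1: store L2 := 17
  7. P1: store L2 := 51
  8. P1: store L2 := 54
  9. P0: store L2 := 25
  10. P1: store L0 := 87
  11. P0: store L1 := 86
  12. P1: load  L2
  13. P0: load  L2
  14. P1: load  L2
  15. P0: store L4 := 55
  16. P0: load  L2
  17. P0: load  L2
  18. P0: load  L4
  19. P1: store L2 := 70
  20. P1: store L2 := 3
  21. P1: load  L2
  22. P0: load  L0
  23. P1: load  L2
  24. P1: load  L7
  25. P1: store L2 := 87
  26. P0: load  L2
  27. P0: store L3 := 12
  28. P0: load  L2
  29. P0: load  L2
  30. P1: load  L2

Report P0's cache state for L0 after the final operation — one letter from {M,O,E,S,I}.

state = S

[1] P1: load  L2 | P0:I, P1:E(60) | bus: BusRd
[2] P0: load  L5 | P0:E(10), P1:I | bus: BusRd
[3] P1: store L5 := 48 | P0:I, P1:M(48) | bus: BusRdX
[4] P1: load  L5 | P0:I, P1:M(48) | bus: none
[5] P1: load  L2 | P0:I, P1:E(60) | bus: none
[6] P1: store L2 := 17 | P0:I, P1:M(17) | bus: none
[7] P1: store L2 := 51 | P0:I, P1:M(51) | bus: none
[8] P1: store L2 := 54 | P0:I, P1:M(54) | bus: none
[9] P0: store L2 := 25 | P0:M(25), P1:I | bus: BusRdX,Flush
[10] P1: store L0 := 87 | P0:I, P1:M(87) | bus: BusRdX
[11] P0: store L1 := 86 | P0:M(86), P1:I | bus: BusRdX
[12] P1: load  L2 | P0:O(25), P1:S(25) | bus: BusRd
[13] P0: load  L2 | P0:O(25), P1:S(25) | bus: none
[14] P1: load  L2 | P0:O(25), P1:S(25) | bus: none
[15] P0: store L4 := 55 | P0:M(55), P1:I | bus: BusRdX
[16] P0: load  L2 | P0:O(25), P1:S(25) | bus: none
[17] P0: load  L2 | P0:O(25), P1:S(25) | bus: none
[18] P0: load  L4 | P0:M(55), P1:I | bus: none
[19] P1: store L2 := 70 | P0:I, P1:M(70) | bus: BusUpgr,Flush
[20] P1: store L2 := 3 | P0:I, P1:M(3) | bus: none
[21] P1: load  L2 | P0:I, P1:M(3) | bus: none
[22] P0: load  L0 | P0:S(87), P1:O(87) | bus: BusRd
[23] P1: load  L2 | P0:I, P1:M(3) | bus: none
[24] P1: load  L7 | P0:I, P1:E(90) | bus: BusRd
[25] P1: store L2 := 87 | P0:I, P1:M(87) | bus: none
[26] P0: load  L2 | P0:S(87), P1:O(87) | bus: BusRd
[27] P0: store L3 := 12 | P0:M(12), P1:I | bus: BusRdX
[28] P0: load  L2 | P0:S(87), P1:O(87) | bus: none
[29] P0: load  L2 | P0:S(87), P1:O(87) | bus: none
[30] P1: load  L2 | P0:S(87), P1:O(87) | bus: none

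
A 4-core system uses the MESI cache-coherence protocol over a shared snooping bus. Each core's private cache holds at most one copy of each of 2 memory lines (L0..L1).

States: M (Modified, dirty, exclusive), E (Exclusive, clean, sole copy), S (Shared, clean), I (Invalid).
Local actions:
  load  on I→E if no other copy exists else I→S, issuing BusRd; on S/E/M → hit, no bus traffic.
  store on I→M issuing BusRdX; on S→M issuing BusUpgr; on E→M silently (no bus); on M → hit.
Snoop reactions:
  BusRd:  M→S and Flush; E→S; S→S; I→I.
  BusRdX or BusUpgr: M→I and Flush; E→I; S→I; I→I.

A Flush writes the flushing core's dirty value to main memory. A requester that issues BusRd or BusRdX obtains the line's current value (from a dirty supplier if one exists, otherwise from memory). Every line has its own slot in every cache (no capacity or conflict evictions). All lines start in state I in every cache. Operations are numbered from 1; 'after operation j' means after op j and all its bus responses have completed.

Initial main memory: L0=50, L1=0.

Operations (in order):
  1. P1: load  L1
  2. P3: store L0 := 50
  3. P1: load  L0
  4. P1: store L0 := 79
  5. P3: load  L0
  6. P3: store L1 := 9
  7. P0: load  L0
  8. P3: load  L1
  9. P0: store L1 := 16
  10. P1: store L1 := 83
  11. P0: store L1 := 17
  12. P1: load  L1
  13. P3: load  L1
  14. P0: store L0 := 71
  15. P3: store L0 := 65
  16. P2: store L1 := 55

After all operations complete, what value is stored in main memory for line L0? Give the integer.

memory[L0] = 71

  op1 P1: load  L1 → I/E/I/I on L1; bus BusRd; mem=0
  op2 P3: store L0 := 50 → I/I/I/M on L0; bus BusRdX; mem=50
  op3 P1: load  L0 → I/S/I/S on L0; bus BusRd Flush; mem=50
  op4 P1: store L0 := 79 → I/M/I/I on L0; bus BusUpgr; mem=50
  op5 P3: load  L0 → I/S/I/S on L0; bus BusRd Flush; mem=79
  op6 P3: store L1 := 9 → I/I/I/M on L1; bus BusRdX; mem=0
  op7 P0: load  L0 → S/S/I/S on L0; bus BusRd; mem=79
  op8 P3: load  L1 → I/I/I/M on L1; bus (none); mem=0
  op9 P0: store L1 := 16 → M/I/I/I on L1; bus BusRdX Flush; mem=9
  op10 P1: store L1 := 83 → I/M/I/I on L1; bus BusRdX Flush; mem=16
  op11 P0: store L1 := 17 → M/I/I/I on L1; bus BusRdX Flush; mem=83
  op12 P1: load  L1 → S/S/I/I on L1; bus BusRd Flush; mem=17
  op13 P3: load  L1 → S/S/I/S on L1; bus BusRd; mem=17
  op14 P0: store L0 := 71 → M/I/I/I on L0; bus BusUpgr; mem=79
  op15 P3: store L0 := 65 → I/I/I/M on L0; bus BusRdX Flush; mem=71
  op16 P2: store L1 := 55 → I/I/M/I on L1; bus BusRdX; mem=17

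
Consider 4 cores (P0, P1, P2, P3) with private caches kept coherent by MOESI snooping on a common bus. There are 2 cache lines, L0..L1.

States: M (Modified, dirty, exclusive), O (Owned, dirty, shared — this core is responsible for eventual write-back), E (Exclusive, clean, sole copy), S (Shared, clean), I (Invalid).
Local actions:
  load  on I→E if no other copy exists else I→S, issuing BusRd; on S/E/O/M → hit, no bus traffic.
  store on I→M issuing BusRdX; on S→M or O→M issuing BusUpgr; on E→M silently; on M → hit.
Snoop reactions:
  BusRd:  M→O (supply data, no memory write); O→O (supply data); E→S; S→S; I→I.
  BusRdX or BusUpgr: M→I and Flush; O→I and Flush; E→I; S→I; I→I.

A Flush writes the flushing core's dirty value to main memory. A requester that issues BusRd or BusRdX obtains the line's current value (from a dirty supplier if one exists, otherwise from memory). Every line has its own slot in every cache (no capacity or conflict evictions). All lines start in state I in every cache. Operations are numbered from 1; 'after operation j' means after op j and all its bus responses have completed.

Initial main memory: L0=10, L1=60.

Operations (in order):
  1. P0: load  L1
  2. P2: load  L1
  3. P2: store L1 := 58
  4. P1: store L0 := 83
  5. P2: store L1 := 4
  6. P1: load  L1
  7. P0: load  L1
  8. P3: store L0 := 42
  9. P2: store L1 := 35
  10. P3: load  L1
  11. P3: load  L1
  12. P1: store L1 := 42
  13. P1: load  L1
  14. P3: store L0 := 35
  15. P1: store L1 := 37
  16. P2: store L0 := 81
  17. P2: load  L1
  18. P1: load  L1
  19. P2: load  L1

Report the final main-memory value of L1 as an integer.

memory[L1] = 35

[1] P0: load  L1 | P0:E(60), P1:I, P2:I, P3:I | bus: BusRd
[2] P2: load  L1 | P0:S(60), P1:I, P2:S(60), P3:I | bus: BusRd
[3] P2: store L1 := 58 | P0:I, P1:I, P2:M(58), P3:I | bus: BusUpgr
[4] P1: store L0 := 83 | P0:I, P1:M(83), P2:I, P3:I | bus: BusRdX
[5] P2: store L1 := 4 | P0:I, P1:I, P2:M(4), P3:I | bus: none
[6] P1: load  L1 | P0:I, P1:S(4), P2:O(4), P3:I | bus: BusRd
[7] P0: load  L1 | P0:S(4), P1:S(4), P2:O(4), P3:I | bus: BusRd
[8] P3: store L0 := 42 | P0:I, P1:I, P2:I, P3:M(42) | bus: BusRdX,Flush
[9] P2: store L1 := 35 | P0:I, P1:I, P2:M(35), P3:I | bus: BusUpgr
[10] P3: load  L1 | P0:I, P1:I, P2:O(35), P3:S(35) | bus: BusRd
[11] P3: load  L1 | P0:I, P1:I, P2:O(35), P3:S(35) | bus: none
[12] P1: store L1 := 42 | P0:I, P1:M(42), P2:I, P3:I | bus: BusRdX,Flush
[13] P1: load  L1 | P0:I, P1:M(42), P2:I, P3:I | bus: none
[14] P3: store L0 := 35 | P0:I, P1:I, P2:I, P3:M(35) | bus: none
[15] P1: store L1 := 37 | P0:I, P1:M(37), P2:I, P3:I | bus: none
[16] P2: store L0 := 81 | P0:I, P1:I, P2:M(81), P3:I | bus: BusRdX,Flush
[17] P2: load  L1 | P0:I, P1:O(37), P2:S(37), P3:I | bus: BusRd
[18] P1: load  L1 | P0:I, P1:O(37), P2:S(37), P3:I | bus: none
[19] P2: load  L1 | P0:I, P1:O(37), P2:S(37), P3:I | bus: none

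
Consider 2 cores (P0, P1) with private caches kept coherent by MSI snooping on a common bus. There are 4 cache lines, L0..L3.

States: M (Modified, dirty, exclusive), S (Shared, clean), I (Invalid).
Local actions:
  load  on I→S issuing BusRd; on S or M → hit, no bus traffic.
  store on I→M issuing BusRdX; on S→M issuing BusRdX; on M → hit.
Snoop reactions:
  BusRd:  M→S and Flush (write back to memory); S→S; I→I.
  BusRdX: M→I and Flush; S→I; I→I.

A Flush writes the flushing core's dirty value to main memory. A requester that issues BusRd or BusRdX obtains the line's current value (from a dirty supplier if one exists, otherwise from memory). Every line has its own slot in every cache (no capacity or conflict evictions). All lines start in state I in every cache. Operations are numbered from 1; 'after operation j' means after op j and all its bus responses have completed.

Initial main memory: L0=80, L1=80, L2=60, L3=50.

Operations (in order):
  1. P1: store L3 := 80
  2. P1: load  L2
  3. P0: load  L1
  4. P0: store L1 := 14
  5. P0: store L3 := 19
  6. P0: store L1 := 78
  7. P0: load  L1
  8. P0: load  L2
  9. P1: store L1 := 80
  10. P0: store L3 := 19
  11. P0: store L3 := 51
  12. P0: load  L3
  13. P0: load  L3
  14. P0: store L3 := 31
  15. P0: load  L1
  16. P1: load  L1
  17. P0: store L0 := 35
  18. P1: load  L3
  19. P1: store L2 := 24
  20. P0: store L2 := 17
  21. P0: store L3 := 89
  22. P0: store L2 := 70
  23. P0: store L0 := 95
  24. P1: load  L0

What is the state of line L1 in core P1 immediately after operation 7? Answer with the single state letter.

[1] P1: store L3 := 80 | P0:I, P1:M(80) | bus: BusRdX
[2] P1: load  L2 | P0:I, P1:S(60) | bus: BusRd
[3] P0: load  L1 | P0:S(80), P1:I | bus: BusRd
[4] P0: store L1 := 14 | P0:M(14), P1:I | bus: BusRdX
[5] P0: store L3 := 19 | P0:M(19), P1:I | bus: BusRdX,Flush
[6] P0: store L1 := 78 | P0:M(78), P1:I | bus: none
[7] P0: load  L1 | P0:M(78), P1:I | bus: none
[8] P0: load  L2 | P0:S(60), P1:S(60) | bus: BusRd
[9] P1: store L1 := 80 | P0:I, P1:M(80) | bus: BusRdX,Flush
[10] P0: store L3 := 19 | P0:M(19), P1:I | bus: none
[11] P0: store L3 := 51 | P0:M(51), P1:I | bus: none
[12] P0: load  L3 | P0:M(51), P1:I | bus: none
[13] P0: load  L3 | P0:M(51), P1:I | bus: none
[14] P0: store L3 := 31 | P0:M(31), P1:I | bus: none
[15] P0: load  L1 | P0:S(80), P1:S(80) | bus: BusRd,Flush
[16] P1: load  L1 | P0:S(80), P1:S(80) | bus: none
[17] P0: store L0 := 35 | P0:M(35), P1:I | bus: BusRdX
[18] P1: load  L3 | P0:S(31), P1:S(31) | bus: BusRd,Flush
[19] P1: store L2 := 24 | P0:I, P1:M(24) | bus: BusRdX
[20] P0: store L2 := 17 | P0:M(17), P1:I | bus: BusRdX,Flush
[21] P0: store L3 := 89 | P0:M(89), P1:I | bus: BusRdX
[22] P0: store L2 := 70 | P0:M(70), P1:I | bus: none
[23] P0: store L0 := 95 | P0:M(95), P1:I | bus: none
[24] P1: load  L0 | P0:S(95), P1:S(95) | bus: BusRd,Flush

state = I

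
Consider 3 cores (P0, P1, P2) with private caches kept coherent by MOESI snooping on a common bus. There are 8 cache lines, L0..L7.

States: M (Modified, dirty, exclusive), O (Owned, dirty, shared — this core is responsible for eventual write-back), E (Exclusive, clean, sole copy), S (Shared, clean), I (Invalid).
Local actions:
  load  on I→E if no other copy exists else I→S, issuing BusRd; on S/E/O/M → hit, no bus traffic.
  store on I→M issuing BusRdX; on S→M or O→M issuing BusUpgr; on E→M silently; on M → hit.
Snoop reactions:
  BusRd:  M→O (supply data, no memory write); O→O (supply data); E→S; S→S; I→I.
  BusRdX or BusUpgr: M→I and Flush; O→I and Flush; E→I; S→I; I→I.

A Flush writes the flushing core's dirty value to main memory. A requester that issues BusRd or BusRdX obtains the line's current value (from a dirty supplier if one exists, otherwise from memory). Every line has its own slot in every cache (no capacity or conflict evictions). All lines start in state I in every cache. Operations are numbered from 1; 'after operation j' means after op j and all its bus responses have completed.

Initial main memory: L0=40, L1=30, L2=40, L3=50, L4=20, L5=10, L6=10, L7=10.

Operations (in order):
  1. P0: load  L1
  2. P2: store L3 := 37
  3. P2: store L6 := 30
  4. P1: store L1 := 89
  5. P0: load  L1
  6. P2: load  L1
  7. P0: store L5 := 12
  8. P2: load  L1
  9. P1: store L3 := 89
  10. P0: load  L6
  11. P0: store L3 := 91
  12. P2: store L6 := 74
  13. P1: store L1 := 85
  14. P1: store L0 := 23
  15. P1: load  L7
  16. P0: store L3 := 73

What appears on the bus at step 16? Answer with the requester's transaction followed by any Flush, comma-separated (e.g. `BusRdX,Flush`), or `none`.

bus = none

  op1 P0: load  L1 → E/I/I on L1; bus BusRd; mem=30
  op2 P2: store L3 := 37 → I/I/M on L3; bus BusRdX; mem=50
  op3 P2: store L6 := 30 → I/I/M on L6; bus BusRdX; mem=10
  op4 P1: store L1 := 89 → I/M/I on L1; bus BusRdX; mem=30
  op5 P0: load  L1 → S/O/I on L1; bus BusRd; mem=30
  op6 P2: load  L1 → S/O/S on L1; bus BusRd; mem=30
  op7 P0: store L5 := 12 → M/I/I on L5; bus BusRdX; mem=10
  op8 P2: load  L1 → S/O/S on L1; bus (none); mem=30
  op9 P1: store L3 := 89 → I/M/I on L3; bus BusRdX Flush; mem=37
  op10 P0: load  L6 → S/I/O on L6; bus BusRd; mem=10
  op11 P0: store L3 := 91 → M/I/I on L3; bus BusRdX Flush; mem=89
  op12 P2: store L6 := 74 → I/I/M on L6; bus BusUpgr; mem=10
  op13 P1: store L1 := 85 → I/M/I on L1; bus BusUpgr; mem=30
  op14 P1: store L0 := 23 → I/M/I on L0; bus BusRdX; mem=40
  op15 P1: load  L7 → I/E/I on L7; bus BusRd; mem=10
  op16 P0: store L3 := 73 → M/I/I on L3; bus (none); mem=89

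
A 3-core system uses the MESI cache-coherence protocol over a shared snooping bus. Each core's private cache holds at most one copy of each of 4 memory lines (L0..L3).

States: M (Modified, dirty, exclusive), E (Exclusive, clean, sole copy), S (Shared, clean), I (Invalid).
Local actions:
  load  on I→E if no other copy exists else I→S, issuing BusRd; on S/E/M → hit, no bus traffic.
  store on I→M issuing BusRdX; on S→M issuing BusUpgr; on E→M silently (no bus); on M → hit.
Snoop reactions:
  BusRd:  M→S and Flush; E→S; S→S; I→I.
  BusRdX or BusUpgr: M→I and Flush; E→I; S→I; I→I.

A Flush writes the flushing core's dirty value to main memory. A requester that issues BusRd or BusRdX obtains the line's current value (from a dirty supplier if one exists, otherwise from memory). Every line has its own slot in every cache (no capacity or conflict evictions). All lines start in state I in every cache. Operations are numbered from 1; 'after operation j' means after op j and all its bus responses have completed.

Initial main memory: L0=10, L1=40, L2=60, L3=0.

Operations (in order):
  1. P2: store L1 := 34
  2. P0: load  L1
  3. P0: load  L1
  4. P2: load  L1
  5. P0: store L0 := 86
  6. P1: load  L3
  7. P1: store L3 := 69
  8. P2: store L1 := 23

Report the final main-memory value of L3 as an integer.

step 1: P2: store L1 := 34  ⟶  IIM  (L1)  txn=BusRdX  M[L1]=40
step 2: P0: load  L1  ⟶  SIS  (L1)  txn=BusRd+Flush  M[L1]=34
step 3: P0: load  L1  ⟶  SIS  (L1)  txn=∅  M[L1]=34
step 4: P2: load  L1  ⟶  SIS  (L1)  txn=∅  M[L1]=34
step 5: P0: store L0 := 86  ⟶  MII  (L0)  txn=BusRdX  M[L0]=10
step 6: P1: load  L3  ⟶  IEI  (L3)  txn=BusRd  M[L3]=0
step 7: P1: store L3 := 69  ⟶  IMI  (L3)  txn=∅  M[L3]=0
step 8: P2: store L1 := 23  ⟶  IIM  (L1)  txn=BusUpgr  M[L1]=34

memory[L3] = 0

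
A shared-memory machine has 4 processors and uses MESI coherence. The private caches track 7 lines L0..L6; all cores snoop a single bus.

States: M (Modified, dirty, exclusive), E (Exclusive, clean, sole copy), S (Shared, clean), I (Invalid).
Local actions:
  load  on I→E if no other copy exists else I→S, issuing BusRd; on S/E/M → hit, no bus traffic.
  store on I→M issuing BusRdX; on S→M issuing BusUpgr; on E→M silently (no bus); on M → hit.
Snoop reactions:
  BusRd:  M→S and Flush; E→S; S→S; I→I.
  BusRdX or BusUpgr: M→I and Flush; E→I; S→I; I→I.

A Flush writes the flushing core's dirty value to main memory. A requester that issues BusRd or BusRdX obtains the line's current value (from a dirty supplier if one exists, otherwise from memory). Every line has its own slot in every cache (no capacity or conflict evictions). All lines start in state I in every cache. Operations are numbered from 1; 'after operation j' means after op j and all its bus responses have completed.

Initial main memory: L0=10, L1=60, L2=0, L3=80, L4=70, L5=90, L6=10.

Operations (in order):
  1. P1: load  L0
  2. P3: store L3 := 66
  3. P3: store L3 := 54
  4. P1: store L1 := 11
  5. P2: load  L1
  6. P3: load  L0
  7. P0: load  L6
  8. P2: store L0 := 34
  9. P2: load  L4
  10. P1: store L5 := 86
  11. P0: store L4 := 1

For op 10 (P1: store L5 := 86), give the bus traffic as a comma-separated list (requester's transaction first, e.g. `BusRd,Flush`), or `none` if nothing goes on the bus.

step 1: P1: load  L0  ⟶  IEII  (L0)  txn=BusRd  M[L0]=10
step 2: P3: store L3 := 66  ⟶  IIIM  (L3)  txn=BusRdX  M[L3]=80
step 3: P3: store L3 := 54  ⟶  IIIM  (L3)  txn=∅  M[L3]=80
step 4: P1: store L1 := 11  ⟶  IMII  (L1)  txn=BusRdX  M[L1]=60
step 5: P2: load  L1  ⟶  ISSI  (L1)  txn=BusRd+Flush  M[L1]=11
step 6: P3: load  L0  ⟶  ISIS  (L0)  txn=BusRd  M[L0]=10
step 7: P0: load  L6  ⟶  EIII  (L6)  txn=BusRd  M[L6]=10
step 8: P2: store L0 := 34  ⟶  IIMI  (L0)  txn=BusRdX  M[L0]=10
step 9: P2: load  L4  ⟶  IIEI  (L4)  txn=BusRd  M[L4]=70
step 10: P1: store L5 := 86  ⟶  IMII  (L5)  txn=BusRdX  M[L5]=90
step 11: P0: store L4 := 1  ⟶  MIII  (L4)  txn=BusRdX  M[L4]=70

bus = BusRdX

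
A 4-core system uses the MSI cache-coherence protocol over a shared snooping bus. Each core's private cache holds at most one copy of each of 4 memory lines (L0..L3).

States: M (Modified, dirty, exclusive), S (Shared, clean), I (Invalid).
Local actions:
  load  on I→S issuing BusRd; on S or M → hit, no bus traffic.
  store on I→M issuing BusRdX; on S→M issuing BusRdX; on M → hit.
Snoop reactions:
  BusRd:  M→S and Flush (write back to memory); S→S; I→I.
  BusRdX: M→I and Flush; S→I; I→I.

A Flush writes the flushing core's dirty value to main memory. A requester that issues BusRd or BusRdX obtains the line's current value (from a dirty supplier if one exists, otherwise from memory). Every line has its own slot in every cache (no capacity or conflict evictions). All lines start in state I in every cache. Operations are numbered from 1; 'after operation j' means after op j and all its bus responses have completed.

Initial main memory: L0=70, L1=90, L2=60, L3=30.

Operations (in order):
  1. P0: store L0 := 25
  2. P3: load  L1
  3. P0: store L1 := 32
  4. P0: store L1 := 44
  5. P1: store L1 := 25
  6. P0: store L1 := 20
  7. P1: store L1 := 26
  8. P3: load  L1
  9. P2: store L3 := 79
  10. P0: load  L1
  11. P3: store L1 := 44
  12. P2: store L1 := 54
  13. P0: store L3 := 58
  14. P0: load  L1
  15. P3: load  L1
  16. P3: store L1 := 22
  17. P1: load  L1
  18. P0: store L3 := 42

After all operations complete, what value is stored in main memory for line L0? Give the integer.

memory[L0] = 70

[1] P0: store L0 := 25 | P0:M(25), P1:I, P2:I, P3:I | bus: BusRdX
[2] P3: load  L1 | P0:I, P1:I, P2:I, P3:S(90) | bus: BusRd
[3] P0: store L1 := 32 | P0:M(32), P1:I, P2:I, P3:I | bus: BusRdX
[4] P0: store L1 := 44 | P0:M(44), P1:I, P2:I, P3:I | bus: none
[5] P1: store L1 := 25 | P0:I, P1:M(25), P2:I, P3:I | bus: BusRdX,Flush
[6] P0: store L1 := 20 | P0:M(20), P1:I, P2:I, P3:I | bus: BusRdX,Flush
[7] P1: store L1 := 26 | P0:I, P1:M(26), P2:I, P3:I | bus: BusRdX,Flush
[8] P3: load  L1 | P0:I, P1:S(26), P2:I, P3:S(26) | bus: BusRd,Flush
[9] P2: store L3 := 79 | P0:I, P1:I, P2:M(79), P3:I | bus: BusRdX
[10] P0: load  L1 | P0:S(26), P1:S(26), P2:I, P3:S(26) | bus: BusRd
[11] P3: store L1 := 44 | P0:I, P1:I, P2:I, P3:M(44) | bus: BusRdX
[12] P2: store L1 := 54 | P0:I, P1:I, P2:M(54), P3:I | bus: BusRdX,Flush
[13] P0: store L3 := 58 | P0:M(58), P1:I, P2:I, P3:I | bus: BusRdX,Flush
[14] P0: load  L1 | P0:S(54), P1:I, P2:S(54), P3:I | bus: BusRd,Flush
[15] P3: load  L1 | P0:S(54), P1:I, P2:S(54), P3:S(54) | bus: BusRd
[16] P3: store L1 := 22 | P0:I, P1:I, P2:I, P3:M(22) | bus: BusRdX
[17] P1: load  L1 | P0:I, P1:S(22), P2:I, P3:S(22) | bus: BusRd,Flush
[18] P0: store L3 := 42 | P0:M(42), P1:I, P2:I, P3:I | bus: none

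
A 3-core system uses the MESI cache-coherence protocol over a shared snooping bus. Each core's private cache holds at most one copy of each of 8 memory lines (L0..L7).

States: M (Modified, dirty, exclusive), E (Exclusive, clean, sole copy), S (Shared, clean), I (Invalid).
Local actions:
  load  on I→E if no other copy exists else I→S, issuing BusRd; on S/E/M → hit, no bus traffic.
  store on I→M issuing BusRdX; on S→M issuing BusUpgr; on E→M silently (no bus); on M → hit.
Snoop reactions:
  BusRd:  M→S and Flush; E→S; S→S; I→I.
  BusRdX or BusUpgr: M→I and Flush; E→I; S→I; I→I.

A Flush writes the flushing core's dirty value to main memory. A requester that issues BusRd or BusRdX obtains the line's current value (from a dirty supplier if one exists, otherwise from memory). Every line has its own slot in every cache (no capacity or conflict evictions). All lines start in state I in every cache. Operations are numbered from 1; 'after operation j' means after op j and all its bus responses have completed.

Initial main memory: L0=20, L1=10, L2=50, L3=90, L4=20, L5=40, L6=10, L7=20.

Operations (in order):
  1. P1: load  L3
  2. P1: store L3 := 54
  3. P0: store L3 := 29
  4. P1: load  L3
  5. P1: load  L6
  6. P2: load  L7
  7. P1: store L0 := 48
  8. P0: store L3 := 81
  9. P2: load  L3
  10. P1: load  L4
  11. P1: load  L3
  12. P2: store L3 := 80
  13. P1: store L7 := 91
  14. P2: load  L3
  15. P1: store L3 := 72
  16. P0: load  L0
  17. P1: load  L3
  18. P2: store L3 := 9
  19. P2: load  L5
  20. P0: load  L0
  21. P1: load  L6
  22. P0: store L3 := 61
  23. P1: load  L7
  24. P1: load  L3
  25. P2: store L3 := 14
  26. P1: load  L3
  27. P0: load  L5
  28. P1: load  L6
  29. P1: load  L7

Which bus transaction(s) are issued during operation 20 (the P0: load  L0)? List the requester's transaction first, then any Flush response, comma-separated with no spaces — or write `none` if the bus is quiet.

step 1: P1: load  L3  ⟶  IEI  (L3)  txn=BusRd  M[L3]=90
step 2: P1: store L3 := 54  ⟶  IMI  (L3)  txn=∅  M[L3]=90
step 3: P0: store L3 := 29  ⟶  MII  (L3)  txn=BusRdX+Flush  M[L3]=54
step 4: P1: load  L3  ⟶  SSI  (L3)  txn=BusRd+Flush  M[L3]=29
step 5: P1: load  L6  ⟶  IEI  (L6)  txn=BusRd  M[L6]=10
step 6: P2: load  L7  ⟶  IIE  (L7)  txn=BusRd  M[L7]=20
step 7: P1: store L0 := 48  ⟶  IMI  (L0)  txn=BusRdX  M[L0]=20
step 8: P0: store L3 := 81  ⟶  MII  (L3)  txn=BusUpgr  M[L3]=29
step 9: P2: load  L3  ⟶  SIS  (L3)  txn=BusRd+Flush  M[L3]=81
step 10: P1: load  L4  ⟶  IEI  (L4)  txn=BusRd  M[L4]=20
step 11: P1: load  L3  ⟶  SSS  (L3)  txn=BusRd  M[L3]=81
step 12: P2: store L3 := 80  ⟶  IIM  (L3)  txn=BusUpgr  M[L3]=81
step 13: P1: store L7 := 91  ⟶  IMI  (L7)  txn=BusRdX  M[L7]=20
step 14: P2: load  L3  ⟶  IIM  (L3)  txn=∅  M[L3]=81
step 15: P1: store L3 := 72  ⟶  IMI  (L3)  txn=BusRdX+Flush  M[L3]=80
step 16: P0: load  L0  ⟶  SSI  (L0)  txn=BusRd+Flush  M[L0]=48
step 17: P1: load  L3  ⟶  IMI  (L3)  txn=∅  M[L3]=80
step 18: P2: store L3 := 9  ⟶  IIM  (L3)  txn=BusRdX+Flush  M[L3]=72
step 19: P2: load  L5  ⟶  IIE  (L5)  txn=BusRd  M[L5]=40
step 20: P0: load  L0  ⟶  SSI  (L0)  txn=∅  M[L0]=48
step 21: P1: load  L6  ⟶  IEI  (L6)  txn=∅  M[L6]=10
step 22: P0: store L3 := 61  ⟶  MII  (L3)  txn=BusRdX+Flush  M[L3]=9
step 23: P1: load  L7  ⟶  IMI  (L7)  txn=∅  M[L7]=20
step 24: P1: load  L3  ⟶  SSI  (L3)  txn=BusRd+Flush  M[L3]=61
step 25: P2: store L3 := 14  ⟶  IIM  (L3)  txn=BusRdX  M[L3]=61
step 26: P1: load  L3  ⟶  ISS  (L3)  txn=BusRd+Flush  M[L3]=14
step 27: P0: load  L5  ⟶  SIS  (L5)  txn=BusRd  M[L5]=40
step 28: P1: load  L6  ⟶  IEI  (L6)  txn=∅  M[L6]=10
step 29: P1: load  L7  ⟶  IMI  (L7)  txn=∅  M[L7]=20

bus = none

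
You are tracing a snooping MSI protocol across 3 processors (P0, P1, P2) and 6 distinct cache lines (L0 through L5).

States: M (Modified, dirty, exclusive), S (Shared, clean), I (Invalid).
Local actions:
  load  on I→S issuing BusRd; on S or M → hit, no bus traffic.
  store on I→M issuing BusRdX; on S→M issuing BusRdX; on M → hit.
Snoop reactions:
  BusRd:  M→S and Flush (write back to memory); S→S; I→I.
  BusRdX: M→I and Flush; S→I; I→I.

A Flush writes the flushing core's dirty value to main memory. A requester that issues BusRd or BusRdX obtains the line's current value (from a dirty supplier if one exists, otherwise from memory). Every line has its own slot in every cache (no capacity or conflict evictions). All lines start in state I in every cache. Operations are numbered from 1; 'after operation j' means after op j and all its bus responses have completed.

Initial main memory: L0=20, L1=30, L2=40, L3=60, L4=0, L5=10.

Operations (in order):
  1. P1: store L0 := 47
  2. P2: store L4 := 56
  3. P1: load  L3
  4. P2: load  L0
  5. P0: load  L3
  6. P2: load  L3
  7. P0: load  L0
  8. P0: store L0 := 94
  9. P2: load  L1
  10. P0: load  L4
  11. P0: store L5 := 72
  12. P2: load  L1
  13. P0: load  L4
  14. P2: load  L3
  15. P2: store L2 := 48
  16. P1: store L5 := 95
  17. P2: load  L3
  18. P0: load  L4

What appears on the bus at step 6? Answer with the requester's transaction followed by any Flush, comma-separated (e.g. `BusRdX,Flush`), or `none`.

bus = BusRd

  op1 P1: store L0 := 47 → I/M/I on L0; bus BusRdX; mem=20
  op2 P2: store L4 := 56 → I/I/M on L4; bus BusRdX; mem=0
  op3 P1: load  L3 → I/S/I on L3; bus BusRd; mem=60
  op4 P2: load  L0 → I/S/S on L0; bus BusRd Flush; mem=47
  op5 P0: load  L3 → S/S/I on L3; bus BusRd; mem=60
  op6 P2: load  L3 → S/S/S on L3; bus BusRd; mem=60
  op7 P0: load  L0 → S/S/S on L0; bus BusRd; mem=47
  op8 P0: store L0 := 94 → M/I/I on L0; bus BusRdX; mem=47
  op9 P2: load  L1 → I/I/S on L1; bus BusRd; mem=30
  op10 P0: load  L4 → S/I/S on L4; bus BusRd Flush; mem=56
  op11 P0: store L5 := 72 → M/I/I on L5; bus BusRdX; mem=10
  op12 P2: load  L1 → I/I/S on L1; bus (none); mem=30
  op13 P0: load  L4 → S/I/S on L4; bus (none); mem=56
  op14 P2: load  L3 → S/S/S on L3; bus (none); mem=60
  op15 P2: store L2 := 48 → I/I/M on L2; bus BusRdX; mem=40
  op16 P1: store L5 := 95 → I/M/I on L5; bus BusRdX Flush; mem=72
  op17 P2: load  L3 → S/S/S on L3; bus (none); mem=60
  op18 P0: load  L4 → S/I/S on L4; bus (none); mem=56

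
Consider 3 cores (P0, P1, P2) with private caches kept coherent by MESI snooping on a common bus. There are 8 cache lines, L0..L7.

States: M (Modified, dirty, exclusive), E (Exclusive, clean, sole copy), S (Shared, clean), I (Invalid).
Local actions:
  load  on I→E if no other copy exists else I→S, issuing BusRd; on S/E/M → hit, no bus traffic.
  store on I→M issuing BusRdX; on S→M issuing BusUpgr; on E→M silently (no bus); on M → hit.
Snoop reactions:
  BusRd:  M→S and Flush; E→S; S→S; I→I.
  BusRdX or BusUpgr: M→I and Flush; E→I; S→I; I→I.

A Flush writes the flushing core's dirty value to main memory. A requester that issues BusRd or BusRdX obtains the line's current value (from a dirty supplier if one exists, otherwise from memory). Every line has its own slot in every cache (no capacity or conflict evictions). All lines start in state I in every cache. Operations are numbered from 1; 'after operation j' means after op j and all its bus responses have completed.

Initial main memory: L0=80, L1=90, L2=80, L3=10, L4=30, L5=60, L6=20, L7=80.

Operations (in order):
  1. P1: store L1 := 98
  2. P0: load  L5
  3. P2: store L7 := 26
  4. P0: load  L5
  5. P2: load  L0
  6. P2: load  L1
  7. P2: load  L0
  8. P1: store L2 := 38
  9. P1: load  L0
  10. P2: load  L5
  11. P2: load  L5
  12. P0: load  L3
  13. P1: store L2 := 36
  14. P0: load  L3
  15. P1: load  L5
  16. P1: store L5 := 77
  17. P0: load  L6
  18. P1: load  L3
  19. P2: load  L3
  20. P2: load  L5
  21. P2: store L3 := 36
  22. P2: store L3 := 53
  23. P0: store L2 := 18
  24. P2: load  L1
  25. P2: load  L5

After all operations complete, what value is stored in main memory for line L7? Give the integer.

[1] P1: store L1 := 98 | P0:I, P1:M(98), P2:I | bus: BusRdX
[2] P0: load  L5 | P0:E(60), P1:I, P2:I | bus: BusRd
[3] P2: store L7 := 26 | P0:I, P1:I, P2:M(26) | bus: BusRdX
[4] P0: load  L5 | P0:E(60), P1:I, P2:I | bus: none
[5] P2: load  L0 | P0:I, P1:I, P2:E(80) | bus: BusRd
[6] P2: load  L1 | P0:I, P1:S(98), P2:S(98) | bus: BusRd,Flush
[7] P2: load  L0 | P0:I, P1:I, P2:E(80) | bus: none
[8] P1: store L2 := 38 | P0:I, P1:M(38), P2:I | bus: BusRdX
[9] P1: load  L0 | P0:I, P1:S(80), P2:S(80) | bus: BusRd
[10] P2: load  L5 | P0:S(60), P1:I, P2:S(60) | bus: BusRd
[11] P2: load  L5 | P0:S(60), P1:I, P2:S(60) | bus: none
[12] P0: load  L3 | P0:E(10), P1:I, P2:I | bus: BusRd
[13] P1: store L2 := 36 | P0:I, P1:M(36), P2:I | bus: none
[14] P0: load  L3 | P0:E(10), P1:I, P2:I | bus: none
[15] P1: load  L5 | P0:S(60), P1:S(60), P2:S(60) | bus: BusRd
[16] P1: store L5 := 77 | P0:I, P1:M(77), P2:I | bus: BusUpgr
[17] P0: load  L6 | P0:E(20), P1:I, P2:I | bus: BusRd
[18] P1: load  L3 | P0:S(10), P1:S(10), P2:I | bus: BusRd
[19] P2: load  L3 | P0:S(10), P1:S(10), P2:S(10) | bus: BusRd
[20] P2: load  L5 | P0:I, P1:S(77), P2:S(77) | bus: BusRd,Flush
[21] P2: store L3 := 36 | P0:I, P1:I, P2:M(36) | bus: BusUpgr
[22] P2: store L3 := 53 | P0:I, P1:I, P2:M(53) | bus: none
[23] P0: store L2 := 18 | P0:M(18), P1:I, P2:I | bus: BusRdX,Flush
[24] P2: load  L1 | P0:I, P1:S(98), P2:S(98) | bus: none
[25] P2: load  L5 | P0:I, P1:S(77), P2:S(77) | bus: none

memory[L7] = 80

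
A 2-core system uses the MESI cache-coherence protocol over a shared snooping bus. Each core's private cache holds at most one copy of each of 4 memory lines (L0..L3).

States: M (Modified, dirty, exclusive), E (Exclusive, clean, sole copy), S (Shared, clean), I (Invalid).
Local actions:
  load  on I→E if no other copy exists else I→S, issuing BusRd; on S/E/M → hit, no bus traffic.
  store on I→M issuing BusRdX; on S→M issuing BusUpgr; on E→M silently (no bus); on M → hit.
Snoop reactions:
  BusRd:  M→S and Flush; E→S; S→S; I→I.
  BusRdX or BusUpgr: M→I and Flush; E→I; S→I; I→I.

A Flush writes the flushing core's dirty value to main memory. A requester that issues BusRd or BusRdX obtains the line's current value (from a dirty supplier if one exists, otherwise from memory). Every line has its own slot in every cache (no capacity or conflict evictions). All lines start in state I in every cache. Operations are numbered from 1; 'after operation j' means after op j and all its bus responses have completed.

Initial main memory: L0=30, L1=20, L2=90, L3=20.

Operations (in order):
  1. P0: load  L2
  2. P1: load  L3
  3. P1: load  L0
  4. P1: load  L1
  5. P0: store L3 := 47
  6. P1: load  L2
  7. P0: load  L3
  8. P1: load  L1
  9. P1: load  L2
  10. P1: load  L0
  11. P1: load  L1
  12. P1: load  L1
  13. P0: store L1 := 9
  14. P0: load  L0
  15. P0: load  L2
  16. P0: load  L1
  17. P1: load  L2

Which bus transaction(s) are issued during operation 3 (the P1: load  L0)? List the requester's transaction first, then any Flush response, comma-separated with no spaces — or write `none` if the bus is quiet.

bus = BusRd

[1] P0: load  L2 | P0:E(90), P1:I | bus: BusRd
[2] P1: load  L3 | P0:I, P1:E(20) | bus: BusRd
[3] P1: load  L0 | P0:I, P1:E(30) | bus: BusRd
[4] P1: load  L1 | P0:I, P1:E(20) | bus: BusRd
[5] P0: store L3 := 47 | P0:M(47), P1:I | bus: BusRdX
[6] P1: load  L2 | P0:S(90), P1:S(90) | bus: BusRd
[7] P0: load  L3 | P0:M(47), P1:I | bus: none
[8] P1: load  L1 | P0:I, P1:E(20) | bus: none
[9] P1: load  L2 | P0:S(90), P1:S(90) | bus: none
[10] P1: load  L0 | P0:I, P1:E(30) | bus: none
[11] P1: load  L1 | P0:I, P1:E(20) | bus: none
[12] P1: load  L1 | P0:I, P1:E(20) | bus: none
[13] P0: store L1 := 9 | P0:M(9), P1:I | bus: BusRdX
[14] P0: load  L0 | P0:S(30), P1:S(30) | bus: BusRd
[15] P0: load  L2 | P0:S(90), P1:S(90) | bus: none
[16] P0: load  L1 | P0:M(9), P1:I | bus: none
[17] P1: load  L2 | P0:S(90), P1:S(90) | bus: none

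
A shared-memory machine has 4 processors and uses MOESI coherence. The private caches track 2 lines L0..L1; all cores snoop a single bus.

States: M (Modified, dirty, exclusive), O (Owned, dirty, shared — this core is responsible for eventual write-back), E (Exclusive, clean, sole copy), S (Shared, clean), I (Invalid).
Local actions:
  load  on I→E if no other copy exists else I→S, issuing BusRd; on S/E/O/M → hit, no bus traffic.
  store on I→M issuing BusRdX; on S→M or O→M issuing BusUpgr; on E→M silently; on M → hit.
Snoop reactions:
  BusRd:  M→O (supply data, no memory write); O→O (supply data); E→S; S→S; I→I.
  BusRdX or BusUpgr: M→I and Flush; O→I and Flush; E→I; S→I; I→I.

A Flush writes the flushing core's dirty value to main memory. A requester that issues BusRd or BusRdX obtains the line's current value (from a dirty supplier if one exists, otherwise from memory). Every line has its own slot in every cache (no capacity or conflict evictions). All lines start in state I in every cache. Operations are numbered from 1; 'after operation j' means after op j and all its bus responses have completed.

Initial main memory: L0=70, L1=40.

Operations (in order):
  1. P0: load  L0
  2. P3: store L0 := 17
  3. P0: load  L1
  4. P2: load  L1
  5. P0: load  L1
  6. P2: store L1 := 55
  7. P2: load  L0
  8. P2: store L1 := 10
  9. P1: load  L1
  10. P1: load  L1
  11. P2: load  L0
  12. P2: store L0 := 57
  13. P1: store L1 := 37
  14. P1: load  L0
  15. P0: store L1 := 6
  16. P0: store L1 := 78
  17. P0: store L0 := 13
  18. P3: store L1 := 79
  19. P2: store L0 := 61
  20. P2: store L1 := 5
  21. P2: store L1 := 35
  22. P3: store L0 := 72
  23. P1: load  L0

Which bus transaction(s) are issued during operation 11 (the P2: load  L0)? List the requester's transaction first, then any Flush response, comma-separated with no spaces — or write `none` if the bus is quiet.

bus = none

1. P0: load  L0  bus=[BusRd]  L0: P0=E P1=I P2=I P3=I  mem[L0]=70
2. P3: store L0 := 17  bus=[BusRdX]  L0: P0=I P1=I P2=I P3=M  mem[L0]=70
3. P0: load  L1  bus=[BusRd]  L1: P0=E P1=I P2=I P3=I  mem[L1]=40
4. P2: load  L1  bus=[BusRd]  L1: P0=S P1=I P2=S P3=I  mem[L1]=40
5. P0: load  L1  bus=[-]  L1: P0=S P1=I P2=S P3=I  mem[L1]=40
6. P2: store L1 := 55  bus=[BusUpgr]  L1: P0=I P1=I P2=M P3=I  mem[L1]=40
7. P2: load  L0  bus=[BusRd]  L0: P0=I P1=I P2=S P3=O  mem[L0]=70
8. P2: store L1 := 10  bus=[-]  L1: P0=I P1=I P2=M P3=I  mem[L1]=40
9. P1: load  L1  bus=[BusRd]  L1: P0=I P1=S P2=O P3=I  mem[L1]=40
10. P1: load  L1  bus=[-]  L1: P0=I P1=S P2=O P3=I  mem[L1]=40
11. P2: load  L0  bus=[-]  L0: P0=I P1=I P2=S P3=O  mem[L0]=70
12. P2: store L0 := 57  bus=[BusUpgr,Flush]  L0: P0=I P1=I P2=M P3=I  mem[L0]=17
13. P1: store L1 := 37  bus=[BusUpgr,Flush]  L1: P0=I P1=M P2=I P3=I  mem[L1]=10
14. P1: load  L0  bus=[BusRd]  L0: P0=I P1=S P2=O P3=I  mem[L0]=17
15. P0: store L1 := 6  bus=[BusRdX,Flush]  L1: P0=M P1=I P2=I P3=I  mem[L1]=37
16. P0: store L1 := 78  bus=[-]  L1: P0=M P1=I P2=I P3=I  mem[L1]=37
17. P0: store L0 := 13  bus=[BusRdX,Flush]  L0: P0=M P1=I P2=I P3=I  mem[L0]=57
18. P3: store L1 := 79  bus=[BusRdX,Flush]  L1: P0=I P1=I P2=I P3=M  mem[L1]=78
19. P2: store L0 := 61  bus=[BusRdX,Flush]  L0: P0=I P1=I P2=M P3=I  mem[L0]=13
20. P2: store L1 := 5  bus=[BusRdX,Flush]  L1: P0=I P1=I P2=M P3=I  mem[L1]=79
21. P2: store L1 := 35  bus=[-]  L1: P0=I P1=I P2=M P3=I  mem[L1]=79
22. P3: store L0 := 72  bus=[BusRdX,Flush]  L0: P0=I P1=I P2=I P3=M  mem[L0]=61
23. P1: load  L0  bus=[BusRd]  L0: P0=I P1=S P2=I P3=O  mem[L0]=61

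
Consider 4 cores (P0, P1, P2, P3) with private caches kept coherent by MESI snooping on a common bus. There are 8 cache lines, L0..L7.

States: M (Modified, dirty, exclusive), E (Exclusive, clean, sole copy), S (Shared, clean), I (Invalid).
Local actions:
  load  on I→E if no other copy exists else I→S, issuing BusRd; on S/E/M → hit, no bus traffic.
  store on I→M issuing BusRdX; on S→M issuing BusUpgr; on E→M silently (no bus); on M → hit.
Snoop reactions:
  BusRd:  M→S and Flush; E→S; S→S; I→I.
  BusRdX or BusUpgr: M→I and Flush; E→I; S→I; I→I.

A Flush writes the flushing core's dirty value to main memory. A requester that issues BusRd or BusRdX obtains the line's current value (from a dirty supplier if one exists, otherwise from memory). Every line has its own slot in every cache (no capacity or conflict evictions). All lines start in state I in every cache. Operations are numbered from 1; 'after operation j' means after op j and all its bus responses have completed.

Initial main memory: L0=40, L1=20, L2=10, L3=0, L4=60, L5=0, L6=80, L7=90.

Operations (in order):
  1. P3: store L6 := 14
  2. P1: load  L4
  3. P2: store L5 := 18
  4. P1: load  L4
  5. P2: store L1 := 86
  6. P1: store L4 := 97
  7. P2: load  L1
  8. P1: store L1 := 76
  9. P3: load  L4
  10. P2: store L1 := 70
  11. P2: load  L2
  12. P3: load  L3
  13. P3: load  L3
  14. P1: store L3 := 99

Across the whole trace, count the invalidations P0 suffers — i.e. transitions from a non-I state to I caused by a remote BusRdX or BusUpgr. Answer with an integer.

invalidations = 0

step 1: P3: store L6 := 14  ⟶  IIIM  (L6)  txn=BusRdX  M[L6]=80
step 2: P1: load  L4  ⟶  IEII  (L4)  txn=BusRd  M[L4]=60
step 3: P2: store L5 := 18  ⟶  IIMI  (L5)  txn=BusRdX  M[L5]=0
step 4: P1: load  L4  ⟶  IEII  (L4)  txn=∅  M[L4]=60
step 5: P2: store L1 := 86  ⟶  IIMI  (L1)  txn=BusRdX  M[L1]=20
step 6: P1: store L4 := 97  ⟶  IMII  (L4)  txn=∅  M[L4]=60
step 7: P2: load  L1  ⟶  IIMI  (L1)  txn=∅  M[L1]=20
step 8: P1: store L1 := 76  ⟶  IMII  (L1)  txn=BusRdX+Flush  M[L1]=86
step 9: P3: load  L4  ⟶  ISIS  (L4)  txn=BusRd+Flush  M[L4]=97
step 10: P2: store L1 := 70  ⟶  IIMI  (L1)  txn=BusRdX+Flush  M[L1]=76
step 11: P2: load  L2  ⟶  IIEI  (L2)  txn=BusRd  M[L2]=10
step 12: P3: load  L3  ⟶  IIIE  (L3)  txn=BusRd  M[L3]=0
step 13: P3: load  L3  ⟶  IIIE  (L3)  txn=∅  M[L3]=0
step 14: P1: store L3 := 99  ⟶  IMII  (L3)  txn=BusRdX  M[L3]=0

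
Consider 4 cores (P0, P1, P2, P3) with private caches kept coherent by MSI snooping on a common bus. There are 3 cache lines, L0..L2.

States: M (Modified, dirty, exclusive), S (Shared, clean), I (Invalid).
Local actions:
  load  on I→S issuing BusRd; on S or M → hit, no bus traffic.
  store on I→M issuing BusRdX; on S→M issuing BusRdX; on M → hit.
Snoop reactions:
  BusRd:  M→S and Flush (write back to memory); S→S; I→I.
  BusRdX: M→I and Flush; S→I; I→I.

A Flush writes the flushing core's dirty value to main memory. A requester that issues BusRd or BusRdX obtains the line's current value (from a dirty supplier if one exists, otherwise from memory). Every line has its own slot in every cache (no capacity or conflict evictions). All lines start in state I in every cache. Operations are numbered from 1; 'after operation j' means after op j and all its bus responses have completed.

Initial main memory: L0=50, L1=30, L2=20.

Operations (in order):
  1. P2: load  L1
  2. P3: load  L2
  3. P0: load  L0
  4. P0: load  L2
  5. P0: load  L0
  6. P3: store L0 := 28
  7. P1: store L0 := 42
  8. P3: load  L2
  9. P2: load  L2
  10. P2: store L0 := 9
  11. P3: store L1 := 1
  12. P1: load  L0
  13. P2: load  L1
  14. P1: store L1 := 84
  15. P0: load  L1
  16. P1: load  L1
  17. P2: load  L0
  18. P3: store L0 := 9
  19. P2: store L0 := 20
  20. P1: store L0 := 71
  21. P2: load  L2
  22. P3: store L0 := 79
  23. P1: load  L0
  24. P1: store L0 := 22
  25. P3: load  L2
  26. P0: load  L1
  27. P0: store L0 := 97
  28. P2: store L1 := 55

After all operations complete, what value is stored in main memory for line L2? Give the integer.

step 1: P2: load  L1  ⟶  IISI  (L1)  txn=BusRd  M[L1]=30
step 2: P3: load  L2  ⟶  IIIS  (L2)  txn=BusRd  M[L2]=20
step 3: P0: load  L0  ⟶  SIII  (L0)  txn=BusRd  M[L0]=50
step 4: P0: load  L2  ⟶  SIIS  (L2)  txn=BusRd  M[L2]=20
step 5: P0: load  L0  ⟶  SIII  (L0)  txn=∅  M[L0]=50
step 6: P3: store L0 := 28  ⟶  IIIM  (L0)  txn=BusRdX  M[L0]=50
step 7: P1: store L0 := 42  ⟶  IMII  (L0)  txn=BusRdX+Flush  M[L0]=28
step 8: P3: load  L2  ⟶  SIIS  (L2)  txn=∅  M[L2]=20
step 9: P2: load  L2  ⟶  SISS  (L2)  txn=BusRd  M[L2]=20
step 10: P2: store L0 := 9  ⟶  IIMI  (L0)  txn=BusRdX+Flush  M[L0]=42
step 11: P3: store L1 := 1  ⟶  IIIM  (L1)  txn=BusRdX  M[L1]=30
step 12: P1: load  L0  ⟶  ISSI  (L0)  txn=BusRd+Flush  M[L0]=9
step 13: P2: load  L1  ⟶  IISS  (L1)  txn=BusRd+Flush  M[L1]=1
step 14: P1: store L1 := 84  ⟶  IMII  (L1)  txn=BusRdX  M[L1]=1
step 15: P0: load  L1  ⟶  SSII  (L1)  txn=BusRd+Flush  M[L1]=84
step 16: P1: load  L1  ⟶  SSII  (L1)  txn=∅  M[L1]=84
step 17: P2: load  L0  ⟶  ISSI  (L0)  txn=∅  M[L0]=9
step 18: P3: store L0 := 9  ⟶  IIIM  (L0)  txn=BusRdX  M[L0]=9
step 19: P2: store L0 := 20  ⟶  IIMI  (L0)  txn=BusRdX+Flush  M[L0]=9
step 20: P1: store L0 := 71  ⟶  IMII  (L0)  txn=BusRdX+Flush  M[L0]=20
step 21: P2: load  L2  ⟶  SISS  (L2)  txn=∅  M[L2]=20
step 22: P3: store L0 := 79  ⟶  IIIM  (L0)  txn=BusRdX+Flush  M[L0]=71
step 23: P1: load  L0  ⟶  ISIS  (L0)  txn=BusRd+Flush  M[L0]=79
step 24: P1: store L0 := 22  ⟶  IMII  (L0)  txn=BusRdX  M[L0]=79
step 25: P3: load  L2  ⟶  SISS  (L2)  txn=∅  M[L2]=20
step 26: P0: load  L1  ⟶  SSII  (L1)  txn=∅  M[L1]=84
step 27: P0: store L0 := 97  ⟶  MIII  (L0)  txn=BusRdX+Flush  M[L0]=22
step 28: P2: store L1 := 55  ⟶  IIMI  (L1)  txn=BusRdX  M[L1]=84

memory[L2] = 20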